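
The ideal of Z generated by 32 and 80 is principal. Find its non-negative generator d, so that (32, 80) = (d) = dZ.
In the PID Z, (a, b) is generated by gcd(a, b). Compute gcd(80, 32) with the extended Euclidean algorithm, tracking rows (r, s, t) with s·80 + t·32 = r:
  row A: (80, 1, 0)   [1·80 + 0·32 = 80]
  row B: (32, 0, 1)   [0·80 + 1·32 = 32]
  80 = 2·32 + 16   → row C = row A − 2·row B = (16, 1, −2)   [check: 1·80 − 2·32 = 16]
  32 = 2·16 + 0   → remainder 0, stop. gcd = 16 (last nonzero row C).
So gcd(32, 80) = 16, with Bézout identity 1·80 − 2·32 = 16. Containment (⊇): the Bézout identity exhibits 16 as an element of (32, 80), giving (16) ⊆ (32, 80). Containment (⊆): since 16 | 32 and 16 | 80 (32 = 16·2, 80 = 16·5), every Z-linear combination of 32 and 80 is divisible by 16, so (32, 80) ⊆ (16). Therefore (32, 80) = (16), d = 16.

Final answer: (32, 80) = (16); d = 16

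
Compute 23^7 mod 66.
Use repeated squaring. Binary(7) = 111. Walk through the bits of the exponent 7 left-to-right: at each bit after the leading one, square the running value, then multiply by 23 if the bit is 1 (always reducing mod 66):
  bit 1 = 1 (leading): start with 23.
  bit 2 = 1: square 23^2 = 529 ≡ 1; bit is 1, so multiply 1·23 = 23 (mod 66).
  bit 3 = 1: square 23^2 = 529 ≡ 1; bit is 1, so multiply 1·23 = 23 (mod 66).
Final value: 23^7 ≡ 23 (mod 66).

Final answer: 23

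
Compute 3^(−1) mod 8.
3^(−1) ≡ 3 (mod 8)

Apply the extended Euclidean algorithm to (8, 3), tracking rows (r, s, t) with s·8 + t·3 = r. Each division r_prev = q·r_cur + r_new produces the new row as (previous row) − q·(current row):
  row A: (8, 1, 0)   [1·8 + 0·3 = 8]
  row B: (3, 0, 1)   [0·8 + 1·3 = 3]
  8 = 2·3 + 2   → row C = row A − 2·row B = (2, 1, −2)   [check: 1·8 − 2·3 = 2]
  3 = 1·2 + 1   → row D = row B − 1·row C = (1, −1, 3)   [check: −1·8 + 3·3 = 1]
  2 = 2·1 + 0   → remainder 0, stop. gcd = 1 (last nonzero row D).
The gcd is 1, so 3 is invertible mod 8. The last nonzero row gives −1·8 + 3·3 = 1, so t = 3. So 3^(−1) ≡ 3 (mod 8). Verify: 3 · 3 = 9 ≡ 1 (mod 8). ✓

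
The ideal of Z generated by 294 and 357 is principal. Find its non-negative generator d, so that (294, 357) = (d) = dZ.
(294, 357) = (21); d = 21

In the PID Z, (a, b) is generated by gcd(a, b). Compute gcd(357, 294) with the extended Euclidean algorithm, tracking rows (r, s, t) with s·357 + t·294 = r:
  row A: (357, 1, 0)   [1·357 + 0·294 = 357]
  row B: (294, 0, 1)   [0·357 + 1·294 = 294]
  357 = 1·294 + 63   → row C = row A − 1·row B = (63, 1, −1)   [check: 1·357 − 1·294 = 63]
  294 = 4·63 + 42   → row D = row B − 4·row C = (42, −4, 5)   [check: −4·357 + 5·294 = 42]
  63 = 1·42 + 21   → row E = row C − 1·row D = (21, 5, −6)   [check: 5·357 − 6·294 = 21]
  42 = 2·21 + 0   → remainder 0, stop. gcd = 21 (last nonzero row E).
So gcd(294, 357) = 21, with Bézout identity 5·357 − 6·294 = 21. Containment (⊇): the Bézout identity exhibits 21 as an element of (294, 357), giving (21) ⊆ (294, 357). Containment (⊆): since 21 | 294 and 21 | 357 (294 = 21·14, 357 = 21·17), every Z-linear combination of 294 and 357 is divisible by 21, so (294, 357) ⊆ (21). Therefore (294, 357) = (21), d = 21.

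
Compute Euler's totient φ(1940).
φ is multiplicative, with φ(p^e) = p^e − p^(e−1). Factorise 1940 = 2^2 · 5 · 97. Then
  φ(1940) = (2^2 − 2^1) · (5 − 1) · (97 − 1) = 2 · 4 · 96 = 768.

Final answer: φ(1940) = 768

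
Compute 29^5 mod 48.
29

Use repeated squaring. Binary(5) = 101. Walk through the bits of the exponent 5 left-to-right: at each bit after the leading one, square the running value, then multiply by 29 if the bit is 1 (always reducing mod 48):
  bit 1 = 1 (leading): start with 29.
  bit 2 = 0: square 29^2 = 841 ≡ 25 (mod 48).
  bit 3 = 1: square 25^2 = 625 ≡ 1; bit is 1, so multiply 1·29 = 29 (mod 48).
Final value: 29^5 ≡ 29 (mod 48).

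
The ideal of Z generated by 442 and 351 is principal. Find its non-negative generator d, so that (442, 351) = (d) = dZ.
(442, 351) = (13); d = 13

In the PID Z, (a, b) is generated by gcd(a, b). Compute gcd(442, 351) with the extended Euclidean algorithm, tracking rows (r, s, t) with s·442 + t·351 = r:
  row A: (442, 1, 0)   [1·442 + 0·351 = 442]
  row B: (351, 0, 1)   [0·442 + 1·351 = 351]
  442 = 1·351 + 91   → row C = row A − 1·row B = (91, 1, −1)   [check: 1·442 − 1·351 = 91]
  351 = 3·91 + 78   → row D = row B − 3·row C = (78, −3, 4)   [check: −3·442 + 4·351 = 78]
  91 = 1·78 + 13   → row E = row C − 1·row D = (13, 4, −5)   [check: 4·442 − 5·351 = 13]
  78 = 6·13 + 0   → remainder 0, stop. gcd = 13 (last nonzero row E).
So gcd(442, 351) = 13, with Bézout identity 4·442 − 5·351 = 13. Containment (⊇): the Bézout identity exhibits 13 as an element of (442, 351), giving (13) ⊆ (442, 351). Containment (⊆): since 13 | 442 and 13 | 351 (442 = 13·34, 351 = 13·27), every Z-linear combination of 442 and 351 is divisible by 13, so (442, 351) ⊆ (13). Therefore (442, 351) = (13), d = 13.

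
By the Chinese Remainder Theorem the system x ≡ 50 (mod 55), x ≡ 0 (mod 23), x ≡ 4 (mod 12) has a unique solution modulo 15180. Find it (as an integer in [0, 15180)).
The moduli 55, 23, 12 are pairwise coprime, so by the CRT there is a unique solution mod 55·23·12 = 15180.
Solve by successive substitution. Start with x ≡ 50 (mod 55).
  Combine with x ≡ 0 (mod 23): write x = 50 + 55·t and require 50 + 55·t ≡ 0 (mod 23), i.e. 55·t ≡ 0 − 50 ≡ 19 (mod 23). Since 55^(−1) ≡ 18 (mod 23) (55 ≡ 9 (mod 23)), t ≡ 18·19 ≡ 20 (mod 23). So x ≡ 50 + 55·20 = 1150 (mod 1265).
  Combine with x ≡ 4 (mod 12): write x = 1150 + 1265·t and require 1150 + 1265·t ≡ 4 (mod 12), i.e. 1265·t ≡ 4 − 1150 ≡ 6 (mod 12). Since 1265^(−1) ≡ 5 (mod 12) (1265 ≡ 5 (mod 12)), t ≡ 5·6 ≡ 6 (mod 12). So x ≡ 1150 + 1265·6 = 8740 (mod 15180).
Unique solution in [0, 15180): x = 8740.

Final answer: x ≡ 8740 (mod 15180); the representative in [0, 15180) is 8740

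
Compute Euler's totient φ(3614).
φ(3614) = 1656

φ is multiplicative, with φ(p^e) = p^e − p^(e−1). Factorise 3614 = 2 · 13 · 139. Then
  φ(3614) = (2 − 1) · (13 − 1) · (139 − 1) = 1 · 12 · 138 = 1656.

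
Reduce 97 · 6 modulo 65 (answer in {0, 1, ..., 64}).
62

Reduce the factors first: 97 ≡ 32 (mod 65), so 97 · 6 ≡ 32 · 6 (mod 65). 32 · 6 = 192. Dividing by 65: 192 = 2·65 + 62. So (97 · 6) mod 65 = 62.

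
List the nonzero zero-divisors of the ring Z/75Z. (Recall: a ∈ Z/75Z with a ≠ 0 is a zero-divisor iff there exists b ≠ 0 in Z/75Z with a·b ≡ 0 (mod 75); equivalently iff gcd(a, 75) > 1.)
An element a ∈ Z/75Z (with a ≠ 0) is a zero-divisor iff gcd(a, 75) > 1 (because a is a unit precisely when gcd(a, n) = 1, and in Z/nZ every nonzero, non-unit element is a zero-divisor). Scan a = 1, ..., 74 and keep those with gcd(a, 75) > 1:
  gcd(3, 75) = 3, gcd(5, 75) = 5, gcd(6, 75) = 3, gcd(9, 75) = 3, gcd(10, 75) = 5, gcd(12, 75) = 3, gcd(15, 75) = 15, gcd(18, 75) = 3, gcd(20, 75) = 5, gcd(21, 75) = 3, gcd(24, 75) = 3, gcd(25, 75) = 25, gcd(27, 75) = 3, gcd(30, 75) = 15, gcd(33, 75) = 3, gcd(35, 75) = 5, gcd(36, 75) = 3, gcd(39, 75) = 3, gcd(40, 75) = 5, gcd(42, 75) = 3, gcd(45, 75) = 15, gcd(48, 75) = 3, gcd(50, 75) = 25, gcd(51, 75) = 3, gcd(54, 75) = 3, gcd(55, 75) = 5, gcd(57, 75) = 3, gcd(60, 75) = 15, gcd(63, 75) = 3, gcd(65, 75) = 5, gcd(66, 75) = 3, gcd(69, 75) = 3, gcd(70, 75) = 5, gcd(72, 75) = 3.
All other a ∈ {1, ..., 74} have gcd(a, 75) = 1 and are units. So the nonzero zero-divisors are exactly the 34 values of a appearing in this scan.

Final answer: nonzero zero-divisors of Z/75Z = {3, 5, 6, 9, 10, 12, 15, 18, 20, 21, 24, 25, 27, 30, 33, 35, 36, 39, 40, 42, 45, 48, 50, 51, 54, 55, 57, 60, 63, 65, 66, 69, 70, 72}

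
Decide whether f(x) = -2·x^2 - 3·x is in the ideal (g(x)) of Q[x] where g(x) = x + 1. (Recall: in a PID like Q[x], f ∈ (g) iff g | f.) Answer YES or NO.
NO

In Q[x] the ideal (g) consists of all multiples of g, so f ∈ (g) iff g | f, i.e. iff the remainder of f on division by g is 0. Divide f by g (g is monic, so eliminate the leading term of the running remainder at each step):
  leading term -2·x^2: subtract (-2·x)·g(x) = -2·x^2 - 2·x, leaving -x
  leading term -x: subtract (-1)·g(x) = -x - 1, leaving 1
The remainder r(x) = 1 ≠ 0 (and deg r < deg g), so g ∤ f, i.e. f ∉ (g).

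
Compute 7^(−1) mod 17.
7^(−1) ≡ 5 (mod 17)

Apply the extended Euclidean algorithm to (17, 7), tracking rows (r, s, t) with s·17 + t·7 = r. Each division r_prev = q·r_cur + r_new produces the new row as (previous row) − q·(current row):
  row A: (17, 1, 0)   [1·17 + 0·7 = 17]
  row B: (7, 0, 1)   [0·17 + 1·7 = 7]
  17 = 2·7 + 3   → row C = row A − 2·row B = (3, 1, −2)   [check: 1·17 − 2·7 = 3]
  7 = 2·3 + 1   → row D = row B − 2·row C = (1, −2, 5)   [check: −2·17 + 5·7 = 1]
  3 = 3·1 + 0   → remainder 0, stop. gcd = 1 (last nonzero row D).
The gcd is 1, so 7 is invertible mod 17. The last nonzero row gives −2·17 + 5·7 = 1, so t = 5. So 7^(−1) ≡ 5 (mod 17). Verify: 7 · 5 = 35 ≡ 1 (mod 17). ✓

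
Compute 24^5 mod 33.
Use repeated squaring. Binary(5) = 101. Walk through the bits of the exponent 5 left-to-right: at each bit after the leading one, square the running value, then multiply by 24 if the bit is 1 (always reducing mod 33):
  bit 1 = 1 (leading): start with 24.
  bit 2 = 0: square 24^2 = 576 ≡ 15 (mod 33).
  bit 3 = 1: square 15^2 = 225 ≡ 27; bit is 1, so multiply 27·24 = 648 ≡ 21 (mod 33).
Final value: 24^5 ≡ 21 (mod 33).

Final answer: 21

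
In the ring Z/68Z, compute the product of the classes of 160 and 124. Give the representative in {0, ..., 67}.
Reduce the factors first: 160 ≡ 24, 124 ≡ 56 (mod 68), so 160 · 124 ≡ 24 · 56 (mod 68). 24 · 56 = 1344. Dividing by 68: 1344 = 19·68 + 52. So (160 · 124) mod 68 = 52.

Final answer: 52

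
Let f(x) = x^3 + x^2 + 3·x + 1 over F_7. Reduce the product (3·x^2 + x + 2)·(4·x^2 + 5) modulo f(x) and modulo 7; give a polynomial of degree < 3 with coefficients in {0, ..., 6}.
a · b ≡ 2·x^2 + 3·x + 4 (mod f(x))

Multiply as integer polynomials: a · b = 12·x^4 + 4·x^3 + 23·x^2 + 5·x + 10. Reducing coefficients mod 7: a · b ≡ 5·x^4 + 4·x^3 + 2·x^2 + 5·x + 3. Now divide by f(x) = x^3 + x^2 + 3·x + 1 in F_7[x], eliminating the leading term at each step:
  leading term 5·x^4: subtract (5·x)·f(x) = 5·x^4 + 5·x^3 + x^2 + 5·x, leaving 6·x^3 + x^2 + 3 (coefficients mod 7)
  leading term 6·x^3: subtract (6)·f(x) = 6·x^3 + 6·x^2 + 4·x + 6, leaving 2·x^2 + 3·x + 4 (coefficients mod 7)
The degree is now < 3, so this is the remainder. Hence a · b ≡ 2·x^2 + 3·x + 4 in F_7[x]/(f).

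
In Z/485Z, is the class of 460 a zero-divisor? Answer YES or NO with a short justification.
gcd(460, 485) = 5 > 1, so 460 is not a unit in Z/485Z. In Z/nZ every nonzero non-unit is a zero-divisor: explicitly, take b = 485/gcd = 97 ≠ 0 (mod 485); then 460·97 = 44620 = 92·485, i.e. 460·97 ≡ 0 (mod 485). So 460 is a zero-divisor.

Final answer: YES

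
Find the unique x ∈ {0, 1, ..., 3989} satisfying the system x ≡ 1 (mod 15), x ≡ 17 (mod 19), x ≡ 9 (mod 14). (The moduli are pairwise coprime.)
The moduli 15, 19, 14 are pairwise coprime, so by the CRT there is a unique solution mod 15·19·14 = 3990.
Solve by successive substitution. Start with x ≡ 1 (mod 15).
  Combine with x ≡ 17 (mod 19): write x = 1 + 15·t and require 1 + 15·t ≡ 17 (mod 19), i.e. 15·t ≡ 17 − 1 ≡ 16 (mod 19). Since 15^(−1) ≡ 14 (mod 19), t ≡ 14·16 ≡ 15 (mod 19). So x ≡ 1 + 15·15 = 226 (mod 285).
  Combine with x ≡ 9 (mod 14): write x = 226 + 285·t and require 226 + 285·t ≡ 9 (mod 14), i.e. 285·t ≡ 9 − 226 ≡ 7 (mod 14). Since 285^(−1) ≡ 3 (mod 14) (285 ≡ 5 (mod 14)), t ≡ 3·7 ≡ 7 (mod 14). So x ≡ 226 + 285·7 = 2221 (mod 3990).
Unique solution in [0, 3990): x = 2221.

Final answer: x ≡ 2221 (mod 3990); the representative in [0, 3990) is 2221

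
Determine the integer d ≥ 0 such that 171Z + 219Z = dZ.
In the PID Z, (a, b) is generated by gcd(a, b). Compute gcd(219, 171) with the extended Euclidean algorithm, tracking rows (r, s, t) with s·219 + t·171 = r:
  row A: (219, 1, 0)   [1·219 + 0·171 = 219]
  row B: (171, 0, 1)   [0·219 + 1·171 = 171]
  219 = 1·171 + 48   → row C = row A − 1·row B = (48, 1, −1)   [check: 1·219 − 1·171 = 48]
  171 = 3·48 + 27   → row D = row B − 3·row C = (27, −3, 4)   [check: −3·219 + 4·171 = 27]
  48 = 1·27 + 21   → row E = row C − 1·row D = (21, 4, −5)   [check: 4·219 − 5·171 = 21]
  27 = 1·21 + 6   → row F = row D − 1·row E = (6, −7, 9)   [check: −7·219 + 9·171 = 6]
  21 = 3·6 + 3   → row G = row E − 3·row F = (3, 25, −32)   [check: 25·219 − 32·171 = 3]
  6 = 2·3 + 0   → remainder 0, stop. gcd = 3 (last nonzero row G).
So gcd(171, 219) = 3, with Bézout identity 25·219 − 32·171 = 3. Containment (⊇): the Bézout identity exhibits 3 as an element of (171, 219), giving (3) ⊆ (171, 219). Containment (⊆): since 3 | 171 and 3 | 219 (171 = 3·57, 219 = 3·73), every Z-linear combination of 171 and 219 is divisible by 3, so (171, 219) ⊆ (3). Therefore (171, 219) = (3), d = 3.

Final answer: (171, 219) = (3); d = 3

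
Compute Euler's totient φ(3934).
φ(3934) = 1680

φ is multiplicative, with φ(p^e) = p^e − p^(e−1). Factorise 3934 = 2 · 7 · 281. Then
  φ(3934) = (2 − 1) · (7 − 1) · (281 − 1) = 1 · 6 · 280 = 1680.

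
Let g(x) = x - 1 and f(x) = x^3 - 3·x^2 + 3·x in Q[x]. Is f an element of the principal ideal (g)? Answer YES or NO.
In Q[x] the ideal (g) consists of all multiples of g, so f ∈ (g) iff g | f, i.e. iff the remainder of f on division by g is 0. Divide f by g (g is monic, so eliminate the leading term of the running remainder at each step):
  leading term x^3: subtract (x^2)·g(x) = x^3 - x^2, leaving -2·x^2 + 3·x
  leading term -2·x^2: subtract (-2·x)·g(x) = -2·x^2 + 2·x, leaving x
  leading term x: subtract (1)·g(x) = x - 1, leaving 1
The remainder r(x) = 1 ≠ 0 (and deg r < deg g), so g ∤ f, i.e. f ∉ (g).

Final answer: NO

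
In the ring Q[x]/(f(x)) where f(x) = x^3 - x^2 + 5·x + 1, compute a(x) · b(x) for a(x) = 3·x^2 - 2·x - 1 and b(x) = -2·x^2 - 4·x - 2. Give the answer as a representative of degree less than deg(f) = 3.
First multiply in Q[x] without reducing: a · b = -6·x^4 - 8·x^3 + 4·x^2 + 8·x + 2. Now divide by f(x) = x^3 - x^2 + 5·x + 1, eliminating the leading term at each step:
  leading term -6·x^4: subtract (-6·x)·f(x) = -6·x^4 + 6·x^3 - 30·x^2 - 6·x, leaving -14·x^3 + 34·x^2 + 14·x + 2
  leading term -14·x^3: subtract (-14)·f(x) = -14·x^3 + 14·x^2 - 70·x - 14, leaving 20·x^2 + 84·x + 16
The degree is now < 3, so this is the remainder. Hence a · b ≡ 20·x^2 + 84·x + 16 in Q[x]/(f).

Final answer: a · b ≡ 20·x^2 + 84·x + 16 (mod f(x))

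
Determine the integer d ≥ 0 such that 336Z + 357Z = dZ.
(336, 357) = (21); d = 21

In the PID Z, (a, b) is generated by gcd(a, b). Compute gcd(357, 336) with the extended Euclidean algorithm, tracking rows (r, s, t) with s·357 + t·336 = r:
  row A: (357, 1, 0)   [1·357 + 0·336 = 357]
  row B: (336, 0, 1)   [0·357 + 1·336 = 336]
  357 = 1·336 + 21   → row C = row A − 1·row B = (21, 1, −1)   [check: 1·357 − 1·336 = 21]
  336 = 16·21 + 0   → remainder 0, stop. gcd = 21 (last nonzero row C).
So gcd(336, 357) = 21, with Bézout identity 1·357 − 1·336 = 21. Containment (⊇): the Bézout identity exhibits 21 as an element of (336, 357), giving (21) ⊆ (336, 357). Containment (⊆): since 21 | 336 and 21 | 357 (336 = 21·16, 357 = 21·17), every Z-linear combination of 336 and 357 is divisible by 21, so (336, 357) ⊆ (21). Therefore (336, 357) = (21), d = 21.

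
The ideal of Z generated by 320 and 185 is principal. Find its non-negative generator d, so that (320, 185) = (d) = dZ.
(320, 185) = (5); d = 5

In the PID Z, (a, b) is generated by gcd(a, b). Compute gcd(320, 185) with the extended Euclidean algorithm, tracking rows (r, s, t) with s·320 + t·185 = r:
  row A: (320, 1, 0)   [1·320 + 0·185 = 320]
  row B: (185, 0, 1)   [0·320 + 1·185 = 185]
  320 = 1·185 + 135   → row C = row A − 1·row B = (135, 1, −1)   [check: 1·320 − 1·185 = 135]
  185 = 1·135 + 50   → row D = row B − 1·row C = (50, −1, 2)   [check: −1·320 + 2·185 = 50]
  135 = 2·50 + 35   → row E = row C − 2·row D = (35, 3, −5)   [check: 3·320 − 5·185 = 35]
  50 = 1·35 + 15   → row F = row D − 1·row E = (15, −4, 7)   [check: −4·320 + 7·185 = 15]
  35 = 2·15 + 5   → row G = row E − 2·row F = (5, 11, −19)   [check: 11·320 − 19·185 = 5]
  15 = 3·5 + 0   → remainder 0, stop. gcd = 5 (last nonzero row G).
So gcd(320, 185) = 5, with Bézout identity 11·320 − 19·185 = 5. Containment (⊇): the Bézout identity exhibits 5 as an element of (320, 185), giving (5) ⊆ (320, 185). Containment (⊆): since 5 | 320 and 5 | 185 (320 = 5·64, 185 = 5·37), every Z-linear combination of 320 and 185 is divisible by 5, so (320, 185) ⊆ (5). Therefore (320, 185) = (5), d = 5.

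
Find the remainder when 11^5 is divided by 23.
Use repeated squaring. Binary(5) = 101. Walk through the bits of the exponent 5 left-to-right: at each bit after the leading one, square the running value, then multiply by 11 if the bit is 1 (always reducing mod 23):
  bit 1 = 1 (leading): start with 11.
  bit 2 = 0: square 11^2 = 121 ≡ 6 (mod 23).
  bit 3 = 1: square 6^2 = 36 ≡ 13; bit is 1, so multiply 13·11 = 143 ≡ 5 (mod 23).
Final value: 11^5 ≡ 5 (mod 23).

Final answer: 5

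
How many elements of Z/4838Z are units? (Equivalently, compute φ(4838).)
An element a ∈ Z/4838Z is a unit iff gcd(a, 4838) = 1, so the number of units is φ(4838). φ is multiplicative, with φ(p^e) = p^e − p^(e−1). Factorise 4838 = 2 · 41 · 59. Then
  φ(4838) = (2 − 1) · (41 − 1) · (59 − 1) = 1 · 40 · 58 = 2320.

Final answer: Z/4838Z has φ(4838) = 2320 units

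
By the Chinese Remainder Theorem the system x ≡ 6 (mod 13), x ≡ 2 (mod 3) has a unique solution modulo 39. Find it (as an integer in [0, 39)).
x ≡ 32 (mod 39); the representative in [0, 39) is 32

The moduli 13, 3 are pairwise coprime, so by the CRT there is a unique solution mod 13·3 = 39.
Solve by successive substitution. Start with x ≡ 6 (mod 13).
  Combine with x ≡ 2 (mod 3): write x = 6 + 13·t and require 6 + 13·t ≡ 2 (mod 3), i.e. 13·t ≡ 2 − 6 ≡ 2 (mod 3). Since 13^(−1) ≡ 1 (mod 3) (13 ≡ 1 (mod 3)), t ≡ 1·2 ≡ 2 (mod 3). So x ≡ 6 + 13·2 = 32 (mod 39).
Unique solution in [0, 39): x = 32.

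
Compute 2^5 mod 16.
Use repeated squaring. Binary(5) = 101. Walk through the bits of the exponent 5 left-to-right: at each bit after the leading one, square the running value, then multiply by 2 if the bit is 1 (always reducing mod 16):
  bit 1 = 1 (leading): start with 2.
  bit 2 = 0: square 2^2 = 4 (mod 16).
  bit 3 = 1: square 4^2 = 16 ≡ 0; bit is 1, so multiply 0·2 = 0 (mod 16).
Final value: 2^5 ≡ 0 (mod 16).

Final answer: 0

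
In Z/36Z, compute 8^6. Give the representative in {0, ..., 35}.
28

Use repeated squaring. Binary(6) = 110. Walk through the bits of the exponent 6 left-to-right: at each bit after the leading one, square the running value, then multiply by 8 if the bit is 1 (always reducing mod 36):
  bit 1 = 1 (leading): start with 8.
  bit 2 = 1: square 8^2 = 64 ≡ 28; bit is 1, so multiply 28·8 = 224 ≡ 8 (mod 36).
  bit 3 = 0: square 8^2 = 64 ≡ 28 (mod 36).
Final value: 8^6 ≡ 28 (mod 36).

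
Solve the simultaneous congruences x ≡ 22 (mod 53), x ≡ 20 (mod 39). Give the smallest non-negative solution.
x ≡ 605 (mod 2067); the representative in [0, 2067) is 605

The moduli 53, 39 are pairwise coprime, so by the CRT there is a unique solution mod 53·39 = 2067.
Solve by successive substitution. Start with x ≡ 22 (mod 53).
  Combine with x ≡ 20 (mod 39): write x = 22 + 53·t and require 22 + 53·t ≡ 20 (mod 39), i.e. 53·t ≡ 20 − 22 ≡ 37 (mod 39). Since 53^(−1) ≡ 14 (mod 39) (53 ≡ 14 (mod 39)), t ≡ 14·37 ≡ 11 (mod 39). So x ≡ 22 + 53·11 = 605 (mod 2067).
Unique solution in [0, 2067): x = 605.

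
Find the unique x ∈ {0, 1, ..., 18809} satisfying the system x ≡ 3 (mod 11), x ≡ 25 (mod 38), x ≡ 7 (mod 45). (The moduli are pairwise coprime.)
x ≡ 3787 (mod 18810); the representative in [0, 18810) is 3787

The moduli 11, 38, 45 are pairwise coprime, so by the CRT there is a unique solution mod 11·38·45 = 18810.
Solve by successive substitution. Start with x ≡ 3 (mod 11).
  Combine with x ≡ 25 (mod 38): write x = 3 + 11·t and require 3 + 11·t ≡ 25 (mod 38), i.e. 11·t ≡ 25 − 3 ≡ 22 (mod 38). Since 11^(−1) ≡ 7 (mod 38), t ≡ 7·22 ≡ 2 (mod 38). So x ≡ 3 + 11·2 = 25 (mod 418).
  Combine with x ≡ 7 (mod 45): write x = 25 + 418·t and require 25 + 418·t ≡ 7 (mod 45), i.e. 418·t ≡ 7 − 25 ≡ 27 (mod 45). Since 418^(−1) ≡ 7 (mod 45) (418 ≡ 13 (mod 45)), t ≡ 7·27 ≡ 9 (mod 45). So x ≡ 25 + 418·9 = 3787 (mod 18810).
Unique solution in [0, 18810): x = 3787.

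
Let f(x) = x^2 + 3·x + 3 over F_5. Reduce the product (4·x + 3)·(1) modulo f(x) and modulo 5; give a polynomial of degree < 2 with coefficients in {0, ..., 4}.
a · b ≡ 4·x + 3 (mod f(x))

Multiply as integer polynomials: a · b = 4·x + 3. Reducing coefficients mod 5: a · b ≡ 4·x + 3. This already has degree < 2, so no reduction by f is needed. Hence a · b ≡ 4·x + 3 in F_5[x]/(f).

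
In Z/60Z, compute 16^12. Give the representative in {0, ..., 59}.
Use repeated squaring. Binary(12) = 1100. Walk through the bits of the exponent 12 left-to-right: at each bit after the leading one, square the running value, then multiply by 16 if the bit is 1 (always reducing mod 60):
  bit 1 = 1 (leading): start with 16.
  bit 2 = 1: square 16^2 = 256 ≡ 16; bit is 1, so multiply 16·16 = 256 ≡ 16 (mod 60).
  bit 3 = 0: square 16^2 = 256 ≡ 16 (mod 60).
  bit 4 = 0: square 16^2 = 256 ≡ 16 (mod 60).
Final value: 16^12 ≡ 16 (mod 60).

Final answer: 16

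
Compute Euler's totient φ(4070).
φ(4070) = 1440

φ is multiplicative, with φ(p^e) = p^e − p^(e−1). Factorise 4070 = 2 · 5 · 11 · 37. Then
  φ(4070) = (2 − 1) · (5 − 1) · (11 − 1) · (37 − 1) = 1 · 4 · 10 · 36 = 1440.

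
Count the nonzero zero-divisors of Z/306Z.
Z/306Z has 209 nonzero zero-divisors

In Z/306Z each nonzero element is either a unit (gcd with 306 is 1) or a zero-divisor (gcd > 1). The number of units is φ(306): factorise 306 = 2 · 3^2 · 17, so φ(306) = (2 − 1) · (3^2 − 3^1) · (17 − 1) = 1 · 6 · 16 = 96. The nonzero elements number 306 − 1 = 305. Hence the nonzero zero-divisors number 305 − 96 = 209.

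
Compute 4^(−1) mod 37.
Apply the extended Euclidean algorithm to (37, 4), tracking rows (r, s, t) with s·37 + t·4 = r. Each division r_prev = q·r_cur + r_new produces the new row as (previous row) − q·(current row):
  row A: (37, 1, 0)   [1·37 + 0·4 = 37]
  row B: (4, 0, 1)   [0·37 + 1·4 = 4]
  37 = 9·4 + 1   → row C = row A − 9·row B = (1, 1, −9)   [check: 1·37 − 9·4 = 1]
  4 = 4·1 + 0   → remainder 0, stop. gcd = 1 (last nonzero row C).
The gcd is 1, so 4 is invertible mod 37. The last nonzero row gives 1·37 − 9·4 = 1, so t = −9. So 4^(−1) ≡ −9 ≡ 28 (mod 37). Verify: 4 · 28 = 112 ≡ 1 (mod 37). ✓

Final answer: 4^(−1) ≡ 28 (mod 37)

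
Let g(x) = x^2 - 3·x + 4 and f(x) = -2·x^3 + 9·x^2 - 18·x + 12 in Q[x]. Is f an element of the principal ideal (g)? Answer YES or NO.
In Q[x] the ideal (g) consists of all multiples of g, so f ∈ (g) iff g | f, i.e. iff the remainder of f on division by g is 0. Divide f by g (g is monic, so eliminate the leading term of the running remainder at each step):
  leading term -2·x^3: subtract (-2·x)·g(x) = -2·x^3 + 6·x^2 - 8·x, leaving 3·x^2 - 10·x + 12
  leading term 3·x^2: subtract (3)·g(x) = 3·x^2 - 9·x + 12, leaving -x
The remainder r(x) = -x ≠ 0 (and deg r < deg g), so g ∤ f, i.e. f ∉ (g).

Final answer: NO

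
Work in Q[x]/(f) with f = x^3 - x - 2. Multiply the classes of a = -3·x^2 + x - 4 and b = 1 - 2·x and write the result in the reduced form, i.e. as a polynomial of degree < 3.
First multiply in Q[x] without reducing: a · b = 6·x^3 - 5·x^2 + 9·x - 4. Now divide by f(x) = x^3 - x - 2, eliminating the leading term at each step:
  leading term 6·x^3: subtract (6)·f(x) = 6·x^3 - 6·x - 12, leaving -5·x^2 + 15·x + 8
The degree is now < 3, so this is the remainder. Hence a · b ≡ -5·x^2 + 15·x + 8 in Q[x]/(f).

Final answer: a · b ≡ -5·x^2 + 15·x + 8 (mod f(x))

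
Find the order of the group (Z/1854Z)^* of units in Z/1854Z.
(Z/1854Z)^* consists of the classes a with gcd(a, 1854) = 1, so its order is φ(1854). φ is multiplicative, with φ(p^e) = p^e − p^(e−1). Factorise 1854 = 2 · 3^2 · 103. Then
  φ(1854) = (2 − 1) · (3^2 − 3^1) · (103 − 1) = 1 · 6 · 102 = 612.
Thus |(Z/1854Z)^*| = 612.

Final answer: |(Z/1854Z)^*| = 612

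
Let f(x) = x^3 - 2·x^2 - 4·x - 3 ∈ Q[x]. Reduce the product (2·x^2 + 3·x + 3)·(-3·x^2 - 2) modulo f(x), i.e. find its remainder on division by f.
First multiply in Q[x] without reducing: a · b = -6·x^4 - 9·x^3 - 13·x^2 - 6·x - 6. Now divide by f(x) = x^3 - 2·x^2 - 4·x - 3, eliminating the leading term at each step:
  leading term -6·x^4: subtract (-6·x)·f(x) = -6·x^4 + 12·x^3 + 24·x^2 + 18·x, leaving -21·x^3 - 37·x^2 - 24·x - 6
  leading term -21·x^3: subtract (-21)·f(x) = -21·x^3 + 42·x^2 + 84·x + 63, leaving -79·x^2 - 108·x - 69
The degree is now < 3, so this is the remainder. Hence a · b ≡ -79·x^2 - 108·x - 69 in Q[x]/(f).

Final answer: a · b ≡ -79·x^2 - 108·x - 69 (mod f(x))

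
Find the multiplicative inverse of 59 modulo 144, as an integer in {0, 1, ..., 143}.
59^(−1) ≡ 83 (mod 144)

Apply the extended Euclidean algorithm to (144, 59), tracking rows (r, s, t) with s·144 + t·59 = r. Each division r_prev = q·r_cur + r_new produces the new row as (previous row) − q·(current row):
  row A: (144, 1, 0)   [1·144 + 0·59 = 144]
  row B: (59, 0, 1)   [0·144 + 1·59 = 59]
  144 = 2·59 + 26   → row C = row A − 2·row B = (26, 1, −2)   [check: 1·144 − 2·59 = 26]
  59 = 2·26 + 7   → row D = row B − 2·row C = (7, −2, 5)   [check: −2·144 + 5·59 = 7]
  26 = 3·7 + 5   → row E = row C − 3·row D = (5, 7, −17)   [check: 7·144 − 17·59 = 5]
  7 = 1·5 + 2   → row F = row D − 1·row E = (2, −9, 22)   [check: −9·144 + 22·59 = 2]
  5 = 2·2 + 1   → row G = row E − 2·row F = (1, 25, −61)   [check: 25·144 − 61·59 = 1]
  2 = 2·1 + 0   → remainder 0, stop. gcd = 1 (last nonzero row G).
The gcd is 1, so 59 is invertible mod 144. The last nonzero row gives 25·144 − 61·59 = 1, so t = −61. So 59^(−1) ≡ −61 ≡ 83 (mod 144). Verify: 59 · 83 = 4897 ≡ 1 (mod 144). ✓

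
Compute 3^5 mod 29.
Use repeated squaring. Binary(5) = 101. Walk through the bits of the exponent 5 left-to-right: at each bit after the leading one, square the running value, then multiply by 3 if the bit is 1 (always reducing mod 29):
  bit 1 = 1 (leading): start with 3.
  bit 2 = 0: square 3^2 = 9 (mod 29).
  bit 3 = 1: square 9^2 = 81 ≡ 23; bit is 1, so multiply 23·3 = 69 ≡ 11 (mod 29).
Final value: 3^5 ≡ 11 (mod 29).

Final answer: 11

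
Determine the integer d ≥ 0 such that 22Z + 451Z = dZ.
(22, 451) = (11); d = 11

In the PID Z, (a, b) is generated by gcd(a, b). Compute gcd(451, 22) with the extended Euclidean algorithm, tracking rows (r, s, t) with s·451 + t·22 = r:
  row A: (451, 1, 0)   [1·451 + 0·22 = 451]
  row B: (22, 0, 1)   [0·451 + 1·22 = 22]
  451 = 20·22 + 11   → row C = row A − 20·row B = (11, 1, −20)   [check: 1·451 − 20·22 = 11]
  22 = 2·11 + 0   → remainder 0, stop. gcd = 11 (last nonzero row C).
So gcd(22, 451) = 11, with Bézout identity 1·451 − 20·22 = 11. Containment (⊇): the Bézout identity exhibits 11 as an element of (22, 451), giving (11) ⊆ (22, 451). Containment (⊆): since 11 | 22 and 11 | 451 (22 = 11·2, 451 = 11·41), every Z-linear combination of 22 and 451 is divisible by 11, so (22, 451) ⊆ (11). Therefore (22, 451) = (11), d = 11.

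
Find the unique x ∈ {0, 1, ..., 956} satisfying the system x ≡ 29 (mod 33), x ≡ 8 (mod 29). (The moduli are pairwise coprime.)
The moduli 33, 29 are pairwise coprime, so by the CRT there is a unique solution mod 33·29 = 957.
Solve by successive substitution. Start with x ≡ 29 (mod 33).
  Combine with x ≡ 8 (mod 29): write x = 29 + 33·t and require 29 + 33·t ≡ 8 (mod 29), i.e. 33·t ≡ 8 − 29 ≡ 8 (mod 29). Since 33^(−1) ≡ 22 (mod 29) (33 ≡ 4 (mod 29)), t ≡ 22·8 ≡ 2 (mod 29). So x ≡ 29 + 33·2 = 95 (mod 957).
Unique solution in [0, 957): x = 95.

Final answer: x ≡ 95 (mod 957); the representative in [0, 957) is 95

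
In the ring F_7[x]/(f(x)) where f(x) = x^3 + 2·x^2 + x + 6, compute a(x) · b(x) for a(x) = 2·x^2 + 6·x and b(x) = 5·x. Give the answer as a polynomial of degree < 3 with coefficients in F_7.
a · b ≡ 3·x^2 + 4·x + 3 (mod f(x))

Multiply as integer polynomials: a · b = 10·x^3 + 30·x^2. Reducing coefficients mod 7: a · b ≡ 3·x^3 + 2·x^2. Now divide by f(x) = x^3 + 2·x^2 + x + 6 in F_7[x], eliminating the leading term at each step:
  leading term 3·x^3: subtract (3)·f(x) = 3·x^3 + 6·x^2 + 3·x + 4, leaving 3·x^2 + 4·x + 3 (coefficients mod 7)
The degree is now < 3, so this is the remainder. Hence a · b ≡ 3·x^2 + 4·x + 3 in F_7[x]/(f).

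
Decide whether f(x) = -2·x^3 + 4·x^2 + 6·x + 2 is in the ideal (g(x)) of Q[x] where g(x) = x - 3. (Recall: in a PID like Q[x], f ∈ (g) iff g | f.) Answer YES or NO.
NO

In Q[x] the ideal (g) consists of all multiples of g, so f ∈ (g) iff g | f, i.e. iff the remainder of f on division by g is 0. Divide f by g (g is monic, so eliminate the leading term of the running remainder at each step):
  leading term -2·x^3: subtract (-2·x^2)·g(x) = -2·x^3 + 6·x^2, leaving -2·x^2 + 6·x + 2
  leading term -2·x^2: subtract (-2·x)·g(x) = -2·x^2 + 6·x, leaving 2
The remainder r(x) = 2 ≠ 0 (and deg r < deg g), so g ∤ f, i.e. f ∉ (g).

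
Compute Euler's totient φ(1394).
φ is multiplicative, with φ(p^e) = p^e − p^(e−1). Factorise 1394 = 2 · 17 · 41. Then
  φ(1394) = (2 − 1) · (17 − 1) · (41 − 1) = 1 · 16 · 40 = 640.

Final answer: φ(1394) = 640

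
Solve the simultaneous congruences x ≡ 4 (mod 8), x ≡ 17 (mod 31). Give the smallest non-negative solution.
The moduli 8, 31 are pairwise coprime, so by the CRT there is a unique solution mod 8·31 = 248.
Solve by successive substitution. Start with x ≡ 4 (mod 8).
  Combine with x ≡ 17 (mod 31): write x = 4 + 8·t and require 4 + 8·t ≡ 17 (mod 31), i.e. 8·t ≡ 17 − 4 ≡ 13 (mod 31). Since 8^(−1) ≡ 4 (mod 31), t ≡ 4·13 ≡ 21 (mod 31). So x ≡ 4 + 8·21 = 172 (mod 248).
Unique solution in [0, 248): x = 172.

Final answer: x ≡ 172 (mod 248); the representative in [0, 248) is 172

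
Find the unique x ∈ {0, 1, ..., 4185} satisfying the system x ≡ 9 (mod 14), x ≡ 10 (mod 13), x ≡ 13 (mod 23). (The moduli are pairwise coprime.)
x ≡ 933 (mod 4186); the representative in [0, 4186) is 933

The moduli 14, 13, 23 are pairwise coprime, so by the CRT there is a unique solution mod 14·13·23 = 4186.
Solve by successive substitution. Start with x ≡ 9 (mod 14).
  Combine with x ≡ 10 (mod 13): write x = 9 + 14·t and require 9 + 14·t ≡ 10 (mod 13), i.e. 14·t ≡ 10 − 9 ≡ 1 (mod 13). Since 14^(−1) ≡ 1 (mod 13) (14 ≡ 1 (mod 13)), t ≡ 1·1 ≡ 1 (mod 13). So x ≡ 9 + 14·1 = 23 (mod 182).
  Combine with x ≡ 13 (mod 23): write x = 23 + 182·t and require 23 + 182·t ≡ 13 (mod 23), i.e. 182·t ≡ 13 − 23 ≡ 13 (mod 23). Since 182^(−1) ≡ 11 (mod 23) (182 ≡ 21 (mod 23)), t ≡ 11·13 ≡ 5 (mod 23). So x ≡ 23 + 182·5 = 933 (mod 4186).
Unique solution in [0, 4186): x = 933.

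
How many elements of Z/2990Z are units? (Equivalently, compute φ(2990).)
An element a ∈ Z/2990Z is a unit iff gcd(a, 2990) = 1, so the number of units is φ(2990). φ is multiplicative, with φ(p^e) = p^e − p^(e−1). Factorise 2990 = 2 · 5 · 13 · 23. Then
  φ(2990) = (2 − 1) · (5 − 1) · (13 − 1) · (23 − 1) = 1 · 4 · 12 · 22 = 1056.

Final answer: Z/2990Z has φ(2990) = 1056 units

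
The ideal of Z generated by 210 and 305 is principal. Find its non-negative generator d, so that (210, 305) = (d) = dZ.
(210, 305) = (5); d = 5

In the PID Z, (a, b) is generated by gcd(a, b). Compute gcd(305, 210) with the extended Euclidean algorithm, tracking rows (r, s, t) with s·305 + t·210 = r:
  row A: (305, 1, 0)   [1·305 + 0·210 = 305]
  row B: (210, 0, 1)   [0·305 + 1·210 = 210]
  305 = 1·210 + 95   → row C = row A − 1·row B = (95, 1, −1)   [check: 1·305 − 1·210 = 95]
  210 = 2·95 + 20   → row D = row B − 2·row C = (20, −2, 3)   [check: −2·305 + 3·210 = 20]
  95 = 4·20 + 15   → row E = row C − 4·row D = (15, 9, −13)   [check: 9·305 − 13·210 = 15]
  20 = 1·15 + 5   → row F = row D − 1·row E = (5, −11, 16)   [check: −11·305 + 16·210 = 5]
  15 = 3·5 + 0   → remainder 0, stop. gcd = 5 (last nonzero row F).
So gcd(210, 305) = 5, with Bézout identity −11·305 + 16·210 = 5. Containment (⊇): the Bézout identity exhibits 5 as an element of (210, 305), giving (5) ⊆ (210, 305). Containment (⊆): since 5 | 210 and 5 | 305 (210 = 5·42, 305 = 5·61), every Z-linear combination of 210 and 305 is divisible by 5, so (210, 305) ⊆ (5). Therefore (210, 305) = (5), d = 5.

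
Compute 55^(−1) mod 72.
55^(−1) ≡ 55 (mod 72)

Apply the extended Euclidean algorithm to (72, 55), tracking rows (r, s, t) with s·72 + t·55 = r. Each division r_prev = q·r_cur + r_new produces the new row as (previous row) − q·(current row):
  row A: (72, 1, 0)   [1·72 + 0·55 = 72]
  row B: (55, 0, 1)   [0·72 + 1·55 = 55]
  72 = 1·55 + 17   → row C = row A − 1·row B = (17, 1, −1)   [check: 1·72 − 1·55 = 17]
  55 = 3·17 + 4   → row D = row B − 3·row C = (4, −3, 4)   [check: −3·72 + 4·55 = 4]
  17 = 4·4 + 1   → row E = row C − 4·row D = (1, 13, −17)   [check: 13·72 − 17·55 = 1]
  4 = 4·1 + 0   → remainder 0, stop. gcd = 1 (last nonzero row E).
The gcd is 1, so 55 is invertible mod 72. The last nonzero row gives 13·72 − 17·55 = 1, so t = −17. So 55^(−1) ≡ −17 ≡ 55 (mod 72). Verify: 55 · 55 = 3025 ≡ 1 (mod 72). ✓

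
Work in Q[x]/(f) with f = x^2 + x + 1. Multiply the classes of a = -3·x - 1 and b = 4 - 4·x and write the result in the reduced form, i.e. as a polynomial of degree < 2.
First multiply in Q[x] without reducing: a · b = 12·x^2 - 8·x - 4. Now divide by f(x) = x^2 + x + 1, eliminating the leading term at each step:
  leading term 12·x^2: subtract (12)·f(x) = 12·x^2 + 12·x + 12, leaving -20·x - 16
The degree is now < 2, so this is the remainder. Hence a · b ≡ -20·x - 16 in Q[x]/(f).

Final answer: a · b ≡ -20·x - 16 (mod f(x))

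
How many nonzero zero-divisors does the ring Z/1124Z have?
Z/1124Z has 563 nonzero zero-divisors

In Z/1124Z each nonzero element is either a unit (gcd with 1124 is 1) or a zero-divisor (gcd > 1). The number of units is φ(1124): factorise 1124 = 2^2 · 281, so φ(1124) = (2^2 − 2^1) · (281 − 1) = 2 · 280 = 560. The nonzero elements number 1124 − 1 = 1123. Hence the nonzero zero-divisors number 1123 − 560 = 563.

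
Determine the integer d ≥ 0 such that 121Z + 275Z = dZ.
(121, 275) = (11); d = 11

In the PID Z, (a, b) is generated by gcd(a, b). Compute gcd(275, 121) with the extended Euclidean algorithm, tracking rows (r, s, t) with s·275 + t·121 = r:
  row A: (275, 1, 0)   [1·275 + 0·121 = 275]
  row B: (121, 0, 1)   [0·275 + 1·121 = 121]
  275 = 2·121 + 33   → row C = row A − 2·row B = (33, 1, −2)   [check: 1·275 − 2·121 = 33]
  121 = 3·33 + 22   → row D = row B − 3·row C = (22, −3, 7)   [check: −3·275 + 7·121 = 22]
  33 = 1·22 + 11   → row E = row C − 1·row D = (11, 4, −9)   [check: 4·275 − 9·121 = 11]
  22 = 2·11 + 0   → remainder 0, stop. gcd = 11 (last nonzero row E).
So gcd(121, 275) = 11, with Bézout identity 4·275 − 9·121 = 11. Containment (⊇): the Bézout identity exhibits 11 as an element of (121, 275), giving (11) ⊆ (121, 275). Containment (⊆): since 11 | 121 and 11 | 275 (121 = 11·11, 275 = 11·25), every Z-linear combination of 121 and 275 is divisible by 11, so (121, 275) ⊆ (11). Therefore (121, 275) = (11), d = 11.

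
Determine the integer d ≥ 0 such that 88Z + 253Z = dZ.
(88, 253) = (11); d = 11

In the PID Z, (a, b) is generated by gcd(a, b). Compute gcd(253, 88) with the extended Euclidean algorithm, tracking rows (r, s, t) with s·253 + t·88 = r:
  row A: (253, 1, 0)   [1·253 + 0·88 = 253]
  row B: (88, 0, 1)   [0·253 + 1·88 = 88]
  253 = 2·88 + 77   → row C = row A − 2·row B = (77, 1, −2)   [check: 1·253 − 2·88 = 77]
  88 = 1·77 + 11   → row D = row B − 1·row C = (11, −1, 3)   [check: −1·253 + 3·88 = 11]
  77 = 7·11 + 0   → remainder 0, stop. gcd = 11 (last nonzero row D).
So gcd(88, 253) = 11, with Bézout identity −1·253 + 3·88 = 11. Containment (⊇): the Bézout identity exhibits 11 as an element of (88, 253), giving (11) ⊆ (88, 253). Containment (⊆): since 11 | 88 and 11 | 253 (88 = 11·8, 253 = 11·23), every Z-linear combination of 88 and 253 is divisible by 11, so (88, 253) ⊆ (11). Therefore (88, 253) = (11), d = 11.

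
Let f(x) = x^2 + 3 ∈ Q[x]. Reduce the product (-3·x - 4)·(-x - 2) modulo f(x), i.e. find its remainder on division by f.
First multiply in Q[x] without reducing: a · b = 3·x^2 + 10·x + 8. Now divide by f(x) = x^2 + 3, eliminating the leading term at each step:
  leading term 3·x^2: subtract (3)·f(x) = 3·x^2 + 9, leaving 10·x - 1
The degree is now < 2, so this is the remainder. Hence a · b ≡ 10·x - 1 in Q[x]/(f).

Final answer: a · b ≡ 10·x - 1 (mod f(x))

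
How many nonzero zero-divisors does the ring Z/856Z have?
In Z/856Z each nonzero element is either a unit (gcd with 856 is 1) or a zero-divisor (gcd > 1). The number of units is φ(856): factorise 856 = 2^3 · 107, so φ(856) = (2^3 − 2^2) · (107 − 1) = 4 · 106 = 424. The nonzero elements number 856 − 1 = 855. Hence the nonzero zero-divisors number 855 − 424 = 431.

Final answer: Z/856Z has 431 nonzero zero-divisors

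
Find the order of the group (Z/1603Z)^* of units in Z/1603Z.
|(Z/1603Z)^*| = 1368

(Z/1603Z)^* consists of the classes a with gcd(a, 1603) = 1, so its order is φ(1603). φ is multiplicative, with φ(p^e) = p^e − p^(e−1). Factorise 1603 = 7 · 229. Then
  φ(1603) = (7 − 1) · (229 − 1) = 6 · 228 = 1368.
Thus |(Z/1603Z)^*| = 1368.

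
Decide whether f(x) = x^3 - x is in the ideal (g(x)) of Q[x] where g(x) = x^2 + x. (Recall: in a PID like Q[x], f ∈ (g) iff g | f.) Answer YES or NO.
YES

In Q[x] the ideal (g) consists of all multiples of g, so f ∈ (g) iff g | f, i.e. iff the remainder of f on division by g is 0. Divide f by g (g is monic, so eliminate the leading term of the running remainder at each step):
  leading term x^3: subtract (x)·g(x) = x^3 + x^2, leaving -x^2 - x
  leading term -x^2: subtract (-1)·g(x) = -x^2 - x, leaving 0
The remainder is 0, so f(x) = g(x) · h(x) with h(x) = x - 1. Hence g | f, i.e. f ∈ (g).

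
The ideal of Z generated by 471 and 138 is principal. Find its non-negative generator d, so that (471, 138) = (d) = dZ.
In the PID Z, (a, b) is generated by gcd(a, b). Compute gcd(471, 138) with the extended Euclidean algorithm, tracking rows (r, s, t) with s·471 + t·138 = r:
  row A: (471, 1, 0)   [1·471 + 0·138 = 471]
  row B: (138, 0, 1)   [0·471 + 1·138 = 138]
  471 = 3·138 + 57   → row C = row A − 3·row B = (57, 1, −3)   [check: 1·471 − 3·138 = 57]
  138 = 2·57 + 24   → row D = row B − 2·row C = (24, −2, 7)   [check: −2·471 + 7·138 = 24]
  57 = 2·24 + 9   → row E = row C − 2·row D = (9, 5, −17)   [check: 5·471 − 17·138 = 9]
  24 = 2·9 + 6   → row F = row D − 2·row E = (6, −12, 41)   [check: −12·471 + 41·138 = 6]
  9 = 1·6 + 3   → row G = row E − 1·row F = (3, 17, −58)   [check: 17·471 − 58·138 = 3]
  6 = 2·3 + 0   → remainder 0, stop. gcd = 3 (last nonzero row G).
So gcd(471, 138) = 3, with Bézout identity 17·471 − 58·138 = 3. Containment (⊇): the Bézout identity exhibits 3 as an element of (471, 138), giving (3) ⊆ (471, 138). Containment (⊆): since 3 | 471 and 3 | 138 (471 = 3·157, 138 = 3·46), every Z-linear combination of 471 and 138 is divisible by 3, so (471, 138) ⊆ (3). Therefore (471, 138) = (3), d = 3.

Final answer: (471, 138) = (3); d = 3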